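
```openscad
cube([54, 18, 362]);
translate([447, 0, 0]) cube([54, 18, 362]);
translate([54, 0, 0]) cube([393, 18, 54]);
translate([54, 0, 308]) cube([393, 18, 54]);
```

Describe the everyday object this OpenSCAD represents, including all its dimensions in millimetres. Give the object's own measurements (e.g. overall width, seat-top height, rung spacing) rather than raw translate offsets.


A rectangular picture frame lying in the x–z plane (depth along y). The opening is 393 mm wide (x) by 254 mm tall (z), surrounded by a border 54 mm wide on all four sides. The frame is 18 mm deep and is made of two full-height vertical stiles with two horizontal rails fitted between them.


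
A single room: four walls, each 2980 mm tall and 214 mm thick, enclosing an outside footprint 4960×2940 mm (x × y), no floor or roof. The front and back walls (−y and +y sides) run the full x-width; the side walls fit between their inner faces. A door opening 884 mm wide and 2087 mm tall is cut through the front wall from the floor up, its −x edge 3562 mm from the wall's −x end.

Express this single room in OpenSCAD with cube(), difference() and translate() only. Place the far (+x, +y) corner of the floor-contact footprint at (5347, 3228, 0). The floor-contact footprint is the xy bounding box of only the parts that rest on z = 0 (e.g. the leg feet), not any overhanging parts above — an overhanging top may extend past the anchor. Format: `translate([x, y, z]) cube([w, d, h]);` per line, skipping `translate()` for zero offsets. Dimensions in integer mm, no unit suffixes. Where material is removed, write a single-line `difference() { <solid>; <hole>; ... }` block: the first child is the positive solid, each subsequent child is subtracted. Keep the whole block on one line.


difference() { translate([387, 288, 0]) cube([4960, 214, 2980]); translate([3949, 288, 0]) cube([884, 214, 2087]); }
translate([387, 3014, 0]) cube([4960, 214, 2980]);
translate([387, 502, 0]) cube([214, 2512, 2980]);
translate([5133, 502, 0]) cube([214, 2512, 2980]);


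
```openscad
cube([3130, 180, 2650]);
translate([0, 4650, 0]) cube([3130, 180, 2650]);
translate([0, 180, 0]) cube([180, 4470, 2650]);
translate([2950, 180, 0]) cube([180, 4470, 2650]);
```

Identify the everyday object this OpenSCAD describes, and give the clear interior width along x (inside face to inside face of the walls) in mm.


A house (or room) frame. The interior width is 2770 mm.

Four 2650 mm walls enclosing a rectangle with no floor or roof — a room or house frame. Outside width is 3130 mm and wall thickness is 180 mm, so the interior width is 3130 − 2 × 180 = 2770 mm.


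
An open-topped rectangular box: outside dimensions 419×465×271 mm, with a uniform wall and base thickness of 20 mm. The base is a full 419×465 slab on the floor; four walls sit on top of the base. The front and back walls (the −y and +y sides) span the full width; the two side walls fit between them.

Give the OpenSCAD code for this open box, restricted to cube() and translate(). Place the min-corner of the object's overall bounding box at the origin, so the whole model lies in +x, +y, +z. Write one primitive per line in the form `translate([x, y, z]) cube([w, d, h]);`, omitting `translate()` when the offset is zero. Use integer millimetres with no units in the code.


cube([419, 465, 20]);
translate([0, 0, 20]) cube([419, 20, 251]);
translate([0, 445, 20]) cube([419, 20, 251]);
translate([0, 20, 20]) cube([20, 425, 251]);
translate([399, 20, 20]) cube([20, 425, 251]);


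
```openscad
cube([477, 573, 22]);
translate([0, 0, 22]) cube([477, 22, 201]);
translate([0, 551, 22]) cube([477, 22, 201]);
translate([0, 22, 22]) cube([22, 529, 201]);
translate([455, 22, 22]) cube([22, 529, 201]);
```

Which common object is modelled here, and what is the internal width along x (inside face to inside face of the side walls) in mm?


An open box. The internal width is 433 mm.

A 477×573 base slab with four walls standing on it — an open box. The base is 477 mm wide and the walls are 22 mm thick, so the internal width is 477 − 2 × 22 = 433 mm.


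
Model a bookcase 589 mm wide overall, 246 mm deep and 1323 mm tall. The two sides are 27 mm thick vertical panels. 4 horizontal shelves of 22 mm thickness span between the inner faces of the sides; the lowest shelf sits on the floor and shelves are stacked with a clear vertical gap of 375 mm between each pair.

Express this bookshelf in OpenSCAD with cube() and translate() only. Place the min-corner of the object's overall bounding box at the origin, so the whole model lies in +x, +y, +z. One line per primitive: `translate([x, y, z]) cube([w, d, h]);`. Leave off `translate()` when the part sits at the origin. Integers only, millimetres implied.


cube([27, 246, 1323]);
translate([562, 0, 0]) cube([27, 246, 1323]);
translate([27, 0, 0]) cube([535, 246, 22]);
translate([27, 0, 397]) cube([535, 246, 22]);
translate([27, 0, 794]) cube([535, 246, 22]);
translate([27, 0, 1191]) cube([535, 246, 22]);


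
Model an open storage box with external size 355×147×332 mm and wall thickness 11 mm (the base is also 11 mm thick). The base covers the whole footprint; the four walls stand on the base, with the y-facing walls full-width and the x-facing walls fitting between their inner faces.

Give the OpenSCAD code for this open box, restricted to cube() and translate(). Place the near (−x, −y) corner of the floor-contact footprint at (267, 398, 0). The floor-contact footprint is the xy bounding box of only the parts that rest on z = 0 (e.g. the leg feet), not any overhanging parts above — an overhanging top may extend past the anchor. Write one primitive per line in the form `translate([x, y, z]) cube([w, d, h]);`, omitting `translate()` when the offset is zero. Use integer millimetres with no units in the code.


translate([267, 398, 0]) cube([355, 147, 11]);
translate([267, 398, 11]) cube([355, 11, 321]);
translate([267, 534, 11]) cube([355, 11, 321]);
translate([267, 409, 11]) cube([11, 125, 321]);
translate([611, 409, 11]) cube([11, 125, 321]);


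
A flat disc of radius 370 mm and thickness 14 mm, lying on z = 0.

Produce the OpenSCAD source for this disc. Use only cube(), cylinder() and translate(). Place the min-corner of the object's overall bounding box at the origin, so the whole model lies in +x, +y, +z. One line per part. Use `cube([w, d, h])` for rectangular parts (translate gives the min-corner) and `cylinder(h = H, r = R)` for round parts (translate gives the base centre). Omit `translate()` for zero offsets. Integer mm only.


translate([370, 370, 0]) cylinder(h = 14, r = 370);


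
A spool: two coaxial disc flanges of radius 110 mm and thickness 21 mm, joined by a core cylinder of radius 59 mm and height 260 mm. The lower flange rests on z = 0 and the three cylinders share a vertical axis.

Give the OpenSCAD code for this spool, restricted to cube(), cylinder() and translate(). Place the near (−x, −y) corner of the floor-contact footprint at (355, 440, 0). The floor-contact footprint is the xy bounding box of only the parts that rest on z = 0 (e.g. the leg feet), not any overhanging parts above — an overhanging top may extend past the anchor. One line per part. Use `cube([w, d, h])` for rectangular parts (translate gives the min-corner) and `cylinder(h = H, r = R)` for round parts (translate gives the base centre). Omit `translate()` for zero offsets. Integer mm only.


translate([465, 550, 0]) cylinder(h = 21, r = 110);
translate([465, 550, 21]) cylinder(h = 260, r = 59);
translate([465, 550, 281]) cylinder(h = 21, r = 110);


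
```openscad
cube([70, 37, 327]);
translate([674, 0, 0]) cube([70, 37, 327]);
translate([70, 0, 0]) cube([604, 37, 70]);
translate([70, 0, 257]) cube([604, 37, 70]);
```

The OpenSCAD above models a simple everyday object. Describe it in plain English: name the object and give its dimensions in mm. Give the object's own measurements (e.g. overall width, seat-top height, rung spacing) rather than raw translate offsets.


A rectangular picture frame lying in the x–z plane (depth along y). The opening is 604 mm wide (x) by 187 mm tall (z), surrounded by a border 70 mm wide on all four sides. The frame is 37 mm deep and is made of two full-height vertical stiles with two horizontal rails fitted between them.


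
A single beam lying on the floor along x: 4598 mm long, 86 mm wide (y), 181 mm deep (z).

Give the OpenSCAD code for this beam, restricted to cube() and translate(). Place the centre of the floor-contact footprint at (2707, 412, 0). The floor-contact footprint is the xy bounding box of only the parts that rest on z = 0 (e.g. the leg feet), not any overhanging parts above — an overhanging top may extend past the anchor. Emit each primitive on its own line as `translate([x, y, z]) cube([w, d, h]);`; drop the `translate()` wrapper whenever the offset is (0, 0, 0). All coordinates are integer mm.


translate([408, 369, 0]) cube([4598, 86, 181]);


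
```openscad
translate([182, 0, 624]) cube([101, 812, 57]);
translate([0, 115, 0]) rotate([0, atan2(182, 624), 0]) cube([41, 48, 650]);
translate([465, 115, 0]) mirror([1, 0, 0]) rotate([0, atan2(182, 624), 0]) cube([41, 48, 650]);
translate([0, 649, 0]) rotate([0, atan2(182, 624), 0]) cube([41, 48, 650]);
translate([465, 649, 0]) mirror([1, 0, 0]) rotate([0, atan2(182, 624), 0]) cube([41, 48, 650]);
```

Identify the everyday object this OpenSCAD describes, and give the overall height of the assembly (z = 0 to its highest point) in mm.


A sawhorse. The overall height is 681 mm.

A beam across two mirrored pairs of raked legs — a sawhorse. The beam's underside is at z = 624 (matching the legs' vertical rise in atan2(182, 624)) and the beam is 57 mm tall, so its top is at 624 + 57 = 681 mm. The raked legs top out at the beam's underside, so that is the highest point.


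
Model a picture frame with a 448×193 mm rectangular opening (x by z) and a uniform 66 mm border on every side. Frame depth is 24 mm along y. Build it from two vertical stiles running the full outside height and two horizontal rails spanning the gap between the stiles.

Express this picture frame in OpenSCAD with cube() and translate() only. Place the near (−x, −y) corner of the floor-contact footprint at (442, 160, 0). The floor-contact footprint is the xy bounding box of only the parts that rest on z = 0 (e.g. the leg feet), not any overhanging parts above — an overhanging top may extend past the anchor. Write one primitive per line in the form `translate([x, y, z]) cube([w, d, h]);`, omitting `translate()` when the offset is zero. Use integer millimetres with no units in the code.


translate([442, 160, 0]) cube([66, 24, 325]);
translate([956, 160, 0]) cube([66, 24, 325]);
translate([508, 160, 0]) cube([448, 24, 66]);
translate([508, 160, 259]) cube([448, 24, 66]);


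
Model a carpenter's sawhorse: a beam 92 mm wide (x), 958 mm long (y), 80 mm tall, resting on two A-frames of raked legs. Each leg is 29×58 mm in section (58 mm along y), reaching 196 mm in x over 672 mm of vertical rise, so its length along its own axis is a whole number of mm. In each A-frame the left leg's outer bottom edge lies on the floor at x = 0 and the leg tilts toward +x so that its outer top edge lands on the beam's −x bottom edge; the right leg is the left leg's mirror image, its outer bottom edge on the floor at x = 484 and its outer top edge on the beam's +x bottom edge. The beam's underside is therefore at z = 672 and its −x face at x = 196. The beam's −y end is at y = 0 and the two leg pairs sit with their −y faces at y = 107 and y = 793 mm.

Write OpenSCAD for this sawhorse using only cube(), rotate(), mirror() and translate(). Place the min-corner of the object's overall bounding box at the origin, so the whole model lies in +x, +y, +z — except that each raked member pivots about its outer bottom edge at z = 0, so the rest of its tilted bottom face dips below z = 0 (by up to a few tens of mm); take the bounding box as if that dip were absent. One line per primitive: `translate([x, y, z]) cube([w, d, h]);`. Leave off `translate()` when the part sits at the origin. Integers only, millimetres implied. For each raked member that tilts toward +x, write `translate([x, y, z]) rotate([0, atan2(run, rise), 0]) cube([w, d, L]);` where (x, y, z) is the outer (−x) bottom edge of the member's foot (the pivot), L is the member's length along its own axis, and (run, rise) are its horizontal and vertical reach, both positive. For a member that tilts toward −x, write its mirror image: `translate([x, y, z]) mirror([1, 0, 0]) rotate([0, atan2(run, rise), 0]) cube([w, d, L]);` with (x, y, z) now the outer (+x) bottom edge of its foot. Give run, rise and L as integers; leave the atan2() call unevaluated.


translate([196, 0, 672]) cube([92, 958, 80]);
translate([0, 107, 0]) rotate([0, atan2(196, 672), 0]) cube([29, 58, 700]);
translate([484, 107, 0]) mirror([1, 0, 0]) rotate([0, atan2(196, 672), 0]) cube([29, 58, 700]);
translate([0, 793, 0]) rotate([0, atan2(196, 672), 0]) cube([29, 58, 700]);
translate([484, 793, 0]) mirror([1, 0, 0]) rotate([0, atan2(196, 672), 0]) cube([29, 58, 700]);


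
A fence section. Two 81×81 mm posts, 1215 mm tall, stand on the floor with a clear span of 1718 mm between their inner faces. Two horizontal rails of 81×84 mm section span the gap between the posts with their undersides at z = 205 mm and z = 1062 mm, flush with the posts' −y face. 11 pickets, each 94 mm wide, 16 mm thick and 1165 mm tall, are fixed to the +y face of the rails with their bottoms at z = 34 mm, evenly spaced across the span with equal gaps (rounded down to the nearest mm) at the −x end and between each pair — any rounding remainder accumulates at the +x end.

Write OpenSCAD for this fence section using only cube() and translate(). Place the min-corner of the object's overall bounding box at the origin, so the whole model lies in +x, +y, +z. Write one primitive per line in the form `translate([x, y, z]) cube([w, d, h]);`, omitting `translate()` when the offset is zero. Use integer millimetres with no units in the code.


cube([81, 81, 1215]);
translate([1799, 0, 0]) cube([81, 81, 1215]);
translate([81, 0, 205]) cube([1718, 81, 84]);
translate([81, 0, 1062]) cube([1718, 81, 84]);
translate([138, 81, 34]) cube([94, 16, 1165]);
translate([289, 81, 34]) cube([94, 16, 1165]);
translate([440, 81, 34]) cube([94, 16, 1165]);
translate([591, 81, 34]) cube([94, 16, 1165]);
translate([742, 81, 34]) cube([94, 16, 1165]);
translate([893, 81, 34]) cube([94, 16, 1165]);
translate([1044, 81, 34]) cube([94, 16, 1165]);
translate([1195, 81, 34]) cube([94, 16, 1165]);
translate([1346, 81, 34]) cube([94, 16, 1165]);
translate([1497, 81, 34]) cube([94, 16, 1165]);
translate([1648, 81, 34]) cube([94, 16, 1165]);


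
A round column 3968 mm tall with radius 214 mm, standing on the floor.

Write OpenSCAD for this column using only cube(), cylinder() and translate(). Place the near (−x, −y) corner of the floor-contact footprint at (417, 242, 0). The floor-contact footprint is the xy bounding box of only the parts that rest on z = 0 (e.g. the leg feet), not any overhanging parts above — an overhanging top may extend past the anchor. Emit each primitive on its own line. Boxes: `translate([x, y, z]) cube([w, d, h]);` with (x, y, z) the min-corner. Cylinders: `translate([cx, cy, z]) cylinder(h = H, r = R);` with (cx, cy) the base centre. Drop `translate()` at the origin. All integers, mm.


translate([631, 456, 0]) cylinder(h = 3968, r = 214);


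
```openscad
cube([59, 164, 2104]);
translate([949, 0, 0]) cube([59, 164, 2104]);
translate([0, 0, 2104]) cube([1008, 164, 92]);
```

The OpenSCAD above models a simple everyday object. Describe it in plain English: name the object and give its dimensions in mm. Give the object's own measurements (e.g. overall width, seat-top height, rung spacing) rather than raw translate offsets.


A door frame. The clear opening is 890 mm wide and 2104 mm high. Two 59 mm wide jambs, 164 mm deep, stand either side of the opening from the floor to the top of the opening. A 92 mm thick head sits across the top of both jambs, spanning the full outside width of the frame.


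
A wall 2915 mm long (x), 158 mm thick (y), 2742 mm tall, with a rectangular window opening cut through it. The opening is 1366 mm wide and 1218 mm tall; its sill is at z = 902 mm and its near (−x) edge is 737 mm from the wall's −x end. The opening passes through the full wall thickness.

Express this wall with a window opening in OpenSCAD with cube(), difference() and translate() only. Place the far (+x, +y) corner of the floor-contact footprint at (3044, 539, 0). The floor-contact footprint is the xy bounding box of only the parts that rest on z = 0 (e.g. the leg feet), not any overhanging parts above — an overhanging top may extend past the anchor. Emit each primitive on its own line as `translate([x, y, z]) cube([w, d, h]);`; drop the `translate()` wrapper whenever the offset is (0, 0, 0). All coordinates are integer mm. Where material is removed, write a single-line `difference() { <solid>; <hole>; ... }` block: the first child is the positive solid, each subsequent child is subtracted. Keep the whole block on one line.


difference() { translate([129, 381, 0]) cube([2915, 158, 2742]); translate([866, 381, 902]) cube([1366, 158, 1218]); }


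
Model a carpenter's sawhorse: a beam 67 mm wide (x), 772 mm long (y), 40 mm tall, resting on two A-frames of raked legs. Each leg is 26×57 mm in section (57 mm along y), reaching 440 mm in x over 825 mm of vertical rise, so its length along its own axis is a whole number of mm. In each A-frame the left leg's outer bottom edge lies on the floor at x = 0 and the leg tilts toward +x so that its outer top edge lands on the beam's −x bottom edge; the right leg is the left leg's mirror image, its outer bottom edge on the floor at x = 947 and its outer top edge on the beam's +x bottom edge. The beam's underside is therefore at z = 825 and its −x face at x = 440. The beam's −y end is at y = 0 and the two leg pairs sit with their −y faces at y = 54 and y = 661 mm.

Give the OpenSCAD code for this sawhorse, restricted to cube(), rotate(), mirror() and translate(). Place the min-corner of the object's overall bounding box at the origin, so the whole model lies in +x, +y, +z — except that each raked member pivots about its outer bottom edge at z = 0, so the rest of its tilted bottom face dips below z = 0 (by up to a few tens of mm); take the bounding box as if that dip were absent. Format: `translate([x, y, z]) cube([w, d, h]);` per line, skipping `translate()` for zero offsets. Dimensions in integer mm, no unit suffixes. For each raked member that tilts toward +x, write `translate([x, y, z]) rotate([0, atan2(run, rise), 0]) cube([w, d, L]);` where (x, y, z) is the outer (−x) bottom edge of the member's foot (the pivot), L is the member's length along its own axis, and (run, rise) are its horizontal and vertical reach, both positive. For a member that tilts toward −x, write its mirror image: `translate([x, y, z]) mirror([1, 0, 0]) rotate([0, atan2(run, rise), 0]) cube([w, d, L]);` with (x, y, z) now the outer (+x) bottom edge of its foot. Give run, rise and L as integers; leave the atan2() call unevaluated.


translate([440, 0, 825]) cube([67, 772, 40]);
translate([0, 54, 0]) rotate([0, atan2(440, 825), 0]) cube([26, 57, 935]);
translate([947, 54, 0]) mirror([1, 0, 0]) rotate([0, atan2(440, 825), 0]) cube([26, 57, 935]);
translate([0, 661, 0]) rotate([0, atan2(440, 825), 0]) cube([26, 57, 935]);
translate([947, 661, 0]) mirror([1, 0, 0]) rotate([0, atan2(440, 825), 0]) cube([26, 57, 935]);


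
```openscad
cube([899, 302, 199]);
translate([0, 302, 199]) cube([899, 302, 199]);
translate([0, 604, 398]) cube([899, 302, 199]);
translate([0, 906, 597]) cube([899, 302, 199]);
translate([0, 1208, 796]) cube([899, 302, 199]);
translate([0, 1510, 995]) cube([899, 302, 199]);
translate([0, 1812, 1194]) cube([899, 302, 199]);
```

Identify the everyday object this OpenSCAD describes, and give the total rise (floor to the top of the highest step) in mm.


A staircase. The total rise is 1393 mm.

7 identical blocks, each offset up and back from the previous — a staircase. Each step is 199 mm tall and there are 7 of them, so the total rise is 7 × 199 = 1393 mm.


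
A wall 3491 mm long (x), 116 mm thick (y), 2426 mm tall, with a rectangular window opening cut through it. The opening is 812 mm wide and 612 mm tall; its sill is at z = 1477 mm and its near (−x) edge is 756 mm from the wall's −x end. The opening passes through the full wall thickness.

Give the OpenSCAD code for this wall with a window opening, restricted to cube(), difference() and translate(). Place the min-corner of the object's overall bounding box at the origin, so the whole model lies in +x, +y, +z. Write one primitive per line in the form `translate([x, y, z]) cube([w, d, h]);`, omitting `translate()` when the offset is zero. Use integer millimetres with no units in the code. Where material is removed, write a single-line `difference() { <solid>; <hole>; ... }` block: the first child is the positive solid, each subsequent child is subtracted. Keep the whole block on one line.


difference() { cube([3491, 116, 2426]); translate([756, 0, 1477]) cube([812, 116, 612]); }


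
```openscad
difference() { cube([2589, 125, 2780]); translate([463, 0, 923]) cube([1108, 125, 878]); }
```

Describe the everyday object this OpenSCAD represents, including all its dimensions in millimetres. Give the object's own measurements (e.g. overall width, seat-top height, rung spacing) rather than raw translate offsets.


A wall 2589 mm long (x), 125 mm thick (y), 2780 mm tall, with a rectangular window opening cut through it. The opening is 1108 mm wide and 878 mm tall; its sill is at z = 923 mm and its near (−x) edge is 463 mm from the wall's −x end. The opening passes through the full wall thickness.


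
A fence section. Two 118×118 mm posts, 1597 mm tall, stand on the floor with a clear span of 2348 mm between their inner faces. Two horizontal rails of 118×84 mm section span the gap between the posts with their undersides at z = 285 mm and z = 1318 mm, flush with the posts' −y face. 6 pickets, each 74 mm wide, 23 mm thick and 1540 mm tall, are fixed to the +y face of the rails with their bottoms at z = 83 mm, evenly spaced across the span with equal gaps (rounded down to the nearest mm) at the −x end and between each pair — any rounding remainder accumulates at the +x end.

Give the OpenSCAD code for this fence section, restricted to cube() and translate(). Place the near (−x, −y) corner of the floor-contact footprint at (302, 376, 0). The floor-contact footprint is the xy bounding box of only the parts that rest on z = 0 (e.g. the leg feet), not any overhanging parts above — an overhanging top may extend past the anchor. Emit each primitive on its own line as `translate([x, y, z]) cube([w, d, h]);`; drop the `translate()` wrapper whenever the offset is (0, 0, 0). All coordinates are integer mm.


translate([302, 376, 0]) cube([118, 118, 1597]);
translate([2768, 376, 0]) cube([118, 118, 1597]);
translate([420, 376, 285]) cube([2348, 118, 84]);
translate([420, 376, 1318]) cube([2348, 118, 84]);
translate([692, 494, 83]) cube([74, 23, 1540]);
translate([1038, 494, 83]) cube([74, 23, 1540]);
translate([1384, 494, 83]) cube([74, 23, 1540]);
translate([1730, 494, 83]) cube([74, 23, 1540]);
translate([2076, 494, 83]) cube([74, 23, 1540]);
translate([2422, 494, 83]) cube([74, 23, 1540]);


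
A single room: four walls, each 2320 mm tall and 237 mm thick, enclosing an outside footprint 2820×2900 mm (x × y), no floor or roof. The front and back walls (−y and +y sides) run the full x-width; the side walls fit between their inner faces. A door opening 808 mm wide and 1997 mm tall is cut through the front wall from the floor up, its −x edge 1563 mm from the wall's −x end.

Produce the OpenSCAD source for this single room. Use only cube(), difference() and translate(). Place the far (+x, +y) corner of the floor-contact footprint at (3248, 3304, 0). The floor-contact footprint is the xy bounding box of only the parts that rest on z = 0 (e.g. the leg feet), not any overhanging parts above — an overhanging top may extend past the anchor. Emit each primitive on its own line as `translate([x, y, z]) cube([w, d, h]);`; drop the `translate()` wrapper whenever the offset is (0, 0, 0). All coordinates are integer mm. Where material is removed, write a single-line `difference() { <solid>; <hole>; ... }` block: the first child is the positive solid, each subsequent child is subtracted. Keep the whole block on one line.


difference() { translate([428, 404, 0]) cube([2820, 237, 2320]); translate([1991, 404, 0]) cube([808, 237, 1997]); }
translate([428, 3067, 0]) cube([2820, 237, 2320]);
translate([428, 641, 0]) cube([237, 2426, 2320]);
translate([3011, 641, 0]) cube([237, 2426, 2320]);


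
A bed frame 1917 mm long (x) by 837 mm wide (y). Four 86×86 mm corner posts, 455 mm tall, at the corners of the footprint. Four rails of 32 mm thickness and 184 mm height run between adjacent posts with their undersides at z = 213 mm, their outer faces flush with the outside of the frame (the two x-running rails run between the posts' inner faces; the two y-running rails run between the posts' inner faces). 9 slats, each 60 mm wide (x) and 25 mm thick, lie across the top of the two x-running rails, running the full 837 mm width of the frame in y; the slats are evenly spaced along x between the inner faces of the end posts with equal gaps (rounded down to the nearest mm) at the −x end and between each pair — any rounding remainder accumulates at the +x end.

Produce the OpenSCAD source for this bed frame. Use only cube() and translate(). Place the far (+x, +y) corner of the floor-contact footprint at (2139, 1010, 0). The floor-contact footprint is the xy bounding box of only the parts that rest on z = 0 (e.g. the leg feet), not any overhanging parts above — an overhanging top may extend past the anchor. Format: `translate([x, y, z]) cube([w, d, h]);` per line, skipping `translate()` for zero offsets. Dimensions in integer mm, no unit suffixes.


// slat z = rail_z + rail_h = 213 + 184 = 397
// slat gap = ⌊(1745 − 9·60) / 10⌋ = 120
translate([222, 173, 0]) cube([86, 86, 455]);
translate([222, 924, 0]) cube([86, 86, 455]);
translate([2053, 173, 0]) cube([86, 86, 455]);
translate([2053, 924, 0]) cube([86, 86, 455]);
translate([308, 173, 213]) cube([1745, 32, 184]);
translate([308, 978, 213]) cube([1745, 32, 184]);
translate([222, 259, 213]) cube([32, 665, 184]);
translate([2107, 259, 213]) cube([32, 665, 184]);
translate([428, 173, 397]) cube([60, 837, 25]);
translate([608, 173, 397]) cube([60, 837, 25]);
translate([788, 173, 397]) cube([60, 837, 25]);
translate([968, 173, 397]) cube([60, 837, 25]);
translate([1148, 173, 397]) cube([60, 837, 25]);
translate([1328, 173, 397]) cube([60, 837, 25]);
translate([1508, 173, 397]) cube([60, 837, 25]);
translate([1688, 173, 397]) cube([60, 837, 25]);
translate([1868, 173, 397]) cube([60, 837, 25]);


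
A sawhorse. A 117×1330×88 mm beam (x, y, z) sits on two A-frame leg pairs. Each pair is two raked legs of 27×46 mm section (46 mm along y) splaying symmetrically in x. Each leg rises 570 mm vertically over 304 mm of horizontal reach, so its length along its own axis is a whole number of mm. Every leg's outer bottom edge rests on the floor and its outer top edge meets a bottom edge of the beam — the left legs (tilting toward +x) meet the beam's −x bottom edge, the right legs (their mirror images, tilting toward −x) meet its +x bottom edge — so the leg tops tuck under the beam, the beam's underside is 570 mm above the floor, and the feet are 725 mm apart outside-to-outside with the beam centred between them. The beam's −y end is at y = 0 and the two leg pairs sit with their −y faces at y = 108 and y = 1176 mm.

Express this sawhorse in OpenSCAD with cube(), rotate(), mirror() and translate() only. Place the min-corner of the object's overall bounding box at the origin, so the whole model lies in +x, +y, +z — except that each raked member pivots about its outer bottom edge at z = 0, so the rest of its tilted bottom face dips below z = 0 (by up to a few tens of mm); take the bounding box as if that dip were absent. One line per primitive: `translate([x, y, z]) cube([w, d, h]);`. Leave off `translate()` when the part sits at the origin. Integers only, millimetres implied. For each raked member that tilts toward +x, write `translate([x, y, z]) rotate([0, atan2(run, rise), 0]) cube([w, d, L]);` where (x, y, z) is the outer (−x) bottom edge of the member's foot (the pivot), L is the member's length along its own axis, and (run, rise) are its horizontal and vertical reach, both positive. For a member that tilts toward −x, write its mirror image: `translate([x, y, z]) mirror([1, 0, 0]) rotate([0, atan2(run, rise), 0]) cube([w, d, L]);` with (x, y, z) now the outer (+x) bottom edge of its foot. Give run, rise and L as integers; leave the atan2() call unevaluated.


translate([304, 0, 570]) cube([117, 1330, 88]);
translate([0, 108, 0]) rotate([0, atan2(304, 570), 0]) cube([27, 46, 646]);
translate([725, 108, 0]) mirror([1, 0, 0]) rotate([0, atan2(304, 570), 0]) cube([27, 46, 646]);
translate([0, 1176, 0]) rotate([0, atan2(304, 570), 0]) cube([27, 46, 646]);
translate([725, 1176, 0]) mirror([1, 0, 0]) rotate([0, atan2(304, 570), 0]) cube([27, 46, 646]);


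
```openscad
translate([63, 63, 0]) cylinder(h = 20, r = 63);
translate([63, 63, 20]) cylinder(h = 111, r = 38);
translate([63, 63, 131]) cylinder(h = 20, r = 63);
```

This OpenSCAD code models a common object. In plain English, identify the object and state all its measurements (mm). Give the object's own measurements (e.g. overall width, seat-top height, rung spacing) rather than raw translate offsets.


A spool: two coaxial disc flanges of radius 63 mm and thickness 20 mm, joined by a core cylinder of radius 38 mm and height 111 mm. The lower flange rests on z = 0 and the three cylinders share a vertical axis.


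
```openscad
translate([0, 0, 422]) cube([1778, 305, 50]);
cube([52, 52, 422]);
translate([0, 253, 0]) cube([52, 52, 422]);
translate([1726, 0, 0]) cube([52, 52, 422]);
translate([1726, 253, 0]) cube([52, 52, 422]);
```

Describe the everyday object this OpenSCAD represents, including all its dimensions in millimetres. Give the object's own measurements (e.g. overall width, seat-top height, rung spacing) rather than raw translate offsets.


A bench: a 1778×305 mm seat slab, 50 mm thick, top at z = 472 mm, on four 52×52 mm square legs flush with the seat corners and standing on z = 0.


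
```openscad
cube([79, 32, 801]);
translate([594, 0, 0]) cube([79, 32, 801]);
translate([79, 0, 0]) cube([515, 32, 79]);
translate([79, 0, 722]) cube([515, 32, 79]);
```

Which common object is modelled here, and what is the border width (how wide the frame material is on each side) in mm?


A picture frame. The border width is 79 mm.

Four thin pieces enclosing a rectangular opening — a picture frame. The two full-height stiles are 801 mm tall; the top rail sits at z = 722 and is 79 mm tall, so the border above the opening is 801 − 722 = 79 mm, matching the stile x-width.


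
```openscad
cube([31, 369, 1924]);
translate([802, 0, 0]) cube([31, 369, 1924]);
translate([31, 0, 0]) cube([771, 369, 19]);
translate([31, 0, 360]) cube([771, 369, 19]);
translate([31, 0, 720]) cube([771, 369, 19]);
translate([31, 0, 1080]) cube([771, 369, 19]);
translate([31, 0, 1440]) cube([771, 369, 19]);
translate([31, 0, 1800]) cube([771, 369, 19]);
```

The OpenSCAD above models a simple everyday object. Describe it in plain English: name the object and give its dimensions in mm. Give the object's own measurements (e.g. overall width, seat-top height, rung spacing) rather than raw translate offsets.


An open bookshelf. Two side panels, each 31 mm thick, 369 mm deep and 1924 mm tall, stand 833 mm apart (outside-to-outside). Between them sit 6 shelves, each 19 mm thick and 369 mm deep, spanning the full gap between the sides. The bottom shelf rests on the floor (its underside at z = 0) and the clear gap between one shelf's top and the next shelf's underside is 341 mm.


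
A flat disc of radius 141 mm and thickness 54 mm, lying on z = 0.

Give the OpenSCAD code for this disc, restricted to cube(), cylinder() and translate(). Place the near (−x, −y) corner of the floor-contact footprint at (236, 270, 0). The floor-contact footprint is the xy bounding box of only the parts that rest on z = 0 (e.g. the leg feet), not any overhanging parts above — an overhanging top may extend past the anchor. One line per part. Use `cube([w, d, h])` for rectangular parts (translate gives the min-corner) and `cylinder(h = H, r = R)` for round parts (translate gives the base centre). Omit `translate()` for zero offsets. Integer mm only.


translate([377, 411, 0]) cylinder(h = 54, r = 141);


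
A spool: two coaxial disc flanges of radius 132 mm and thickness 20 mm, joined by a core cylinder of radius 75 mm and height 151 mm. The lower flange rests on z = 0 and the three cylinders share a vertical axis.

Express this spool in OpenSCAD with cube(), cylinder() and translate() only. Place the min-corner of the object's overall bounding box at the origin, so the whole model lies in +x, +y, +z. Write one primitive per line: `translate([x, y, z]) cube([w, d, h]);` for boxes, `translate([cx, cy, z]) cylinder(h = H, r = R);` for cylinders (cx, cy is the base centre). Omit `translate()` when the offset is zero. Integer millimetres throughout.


translate([132, 132, 0]) cylinder(h = 20, r = 132);
translate([132, 132, 20]) cylinder(h = 151, r = 75);
translate([132, 132, 171]) cylinder(h = 20, r = 132);


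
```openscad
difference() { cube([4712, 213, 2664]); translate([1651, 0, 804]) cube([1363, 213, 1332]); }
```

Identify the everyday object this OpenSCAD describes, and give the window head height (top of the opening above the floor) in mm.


A wall with a window opening. The window head height is 2136 mm.

A wall with a rectangular opening subtracted — a window. Sill at z = 804, opening 1332 mm tall, so the head is at 804 + 1332 = 2136 mm.


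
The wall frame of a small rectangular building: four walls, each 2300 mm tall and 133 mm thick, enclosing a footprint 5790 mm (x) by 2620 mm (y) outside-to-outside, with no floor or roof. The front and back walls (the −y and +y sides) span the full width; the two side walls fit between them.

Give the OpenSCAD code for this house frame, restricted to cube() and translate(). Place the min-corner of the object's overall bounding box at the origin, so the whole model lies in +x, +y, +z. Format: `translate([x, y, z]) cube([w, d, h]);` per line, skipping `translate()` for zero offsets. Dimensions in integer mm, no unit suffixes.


cube([5790, 133, 2300]);
translate([0, 2487, 0]) cube([5790, 133, 2300]);
translate([0, 133, 0]) cube([133, 2354, 2300]);
translate([5657, 133, 0]) cube([133, 2354, 2300]);


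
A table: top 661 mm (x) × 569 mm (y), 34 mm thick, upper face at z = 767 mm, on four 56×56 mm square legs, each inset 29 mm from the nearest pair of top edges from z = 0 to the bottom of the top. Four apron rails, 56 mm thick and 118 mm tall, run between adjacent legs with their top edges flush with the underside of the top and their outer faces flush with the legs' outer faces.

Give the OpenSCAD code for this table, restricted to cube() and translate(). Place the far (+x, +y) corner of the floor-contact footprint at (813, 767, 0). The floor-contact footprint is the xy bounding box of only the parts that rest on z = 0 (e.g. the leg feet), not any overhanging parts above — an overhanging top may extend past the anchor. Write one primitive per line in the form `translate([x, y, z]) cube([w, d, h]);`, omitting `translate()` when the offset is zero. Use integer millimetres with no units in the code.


// leg_h = 767 - 34 = 733
// apron z = 733 - 118 = 615
translate([181, 227, 733]) cube([661, 569, 34]);
translate([210, 256, 0]) cube([56, 56, 733]);
translate([757, 256, 0]) cube([56, 56, 733]);
translate([210, 711, 0]) cube([56, 56, 733]);
translate([757, 711, 0]) cube([56, 56, 733]);
translate([266, 256, 615]) cube([491, 56, 118]);
translate([266, 711, 615]) cube([491, 56, 118]);
translate([210, 312, 615]) cube([56, 399, 118]);
translate([757, 312, 615]) cube([56, 399, 118]);


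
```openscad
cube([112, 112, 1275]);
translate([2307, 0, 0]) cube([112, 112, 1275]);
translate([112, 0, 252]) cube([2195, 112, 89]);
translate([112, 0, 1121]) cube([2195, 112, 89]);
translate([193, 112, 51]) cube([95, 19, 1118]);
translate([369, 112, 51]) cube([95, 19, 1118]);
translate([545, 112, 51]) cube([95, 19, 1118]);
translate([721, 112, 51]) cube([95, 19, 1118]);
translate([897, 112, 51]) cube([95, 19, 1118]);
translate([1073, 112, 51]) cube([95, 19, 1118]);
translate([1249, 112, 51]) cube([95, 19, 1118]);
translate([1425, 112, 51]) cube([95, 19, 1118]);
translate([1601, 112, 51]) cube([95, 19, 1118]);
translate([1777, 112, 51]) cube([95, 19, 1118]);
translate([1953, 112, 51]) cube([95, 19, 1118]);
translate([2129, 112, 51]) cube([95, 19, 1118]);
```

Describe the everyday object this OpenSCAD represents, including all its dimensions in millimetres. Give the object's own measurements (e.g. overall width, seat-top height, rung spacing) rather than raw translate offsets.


A fence section. Two 112×112 mm posts, 1275 mm tall, stand on the floor with a clear span of 2195 mm between their inner faces. Two horizontal rails of 112×89 mm section span the gap between the posts with their undersides at z = 252 mm and z = 1121 mm, flush with the posts' −y face. 12 pickets, each 95 mm wide, 19 mm thick and 1118 mm tall, are fixed to the +y face of the rails with their bottoms at z = 51 mm, spaced across the span with a 81 mm gap after the −x post and between neighbouring pickets, with 83 mm left before the +x post.


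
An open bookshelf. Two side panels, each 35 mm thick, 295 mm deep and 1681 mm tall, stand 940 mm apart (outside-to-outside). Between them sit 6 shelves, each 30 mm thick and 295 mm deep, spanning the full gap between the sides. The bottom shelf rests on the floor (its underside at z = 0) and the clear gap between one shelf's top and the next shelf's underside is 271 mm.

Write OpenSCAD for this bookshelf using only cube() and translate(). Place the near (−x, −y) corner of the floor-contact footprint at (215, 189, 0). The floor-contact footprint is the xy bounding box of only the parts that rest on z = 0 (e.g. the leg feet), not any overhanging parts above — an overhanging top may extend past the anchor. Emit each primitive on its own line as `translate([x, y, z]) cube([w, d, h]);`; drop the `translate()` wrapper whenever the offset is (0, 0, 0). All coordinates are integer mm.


translate([215, 189, 0]) cube([35, 295, 1681]);
translate([1120, 189, 0]) cube([35, 295, 1681]);
translate([250, 189, 0]) cube([870, 295, 30]);
translate([250, 189, 301]) cube([870, 295, 30]);
translate([250, 189, 602]) cube([870, 295, 30]);
translate([250, 189, 903]) cube([870, 295, 30]);
translate([250, 189, 1204]) cube([870, 295, 30]);
translate([250, 189, 1505]) cube([870, 295, 30]);


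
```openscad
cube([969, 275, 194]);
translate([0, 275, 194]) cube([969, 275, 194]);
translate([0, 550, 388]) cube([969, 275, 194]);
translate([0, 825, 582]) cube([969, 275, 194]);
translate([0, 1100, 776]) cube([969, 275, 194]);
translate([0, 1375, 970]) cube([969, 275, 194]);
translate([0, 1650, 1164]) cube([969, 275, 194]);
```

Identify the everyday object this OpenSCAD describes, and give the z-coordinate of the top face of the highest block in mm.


A staircase. The total rise is 1358 mm.

7 identical blocks, each offset up and back from the previous — a staircase. Each step is 194 mm tall and there are 7 of them, so the total rise is 7 × 194 = 1358 mm.


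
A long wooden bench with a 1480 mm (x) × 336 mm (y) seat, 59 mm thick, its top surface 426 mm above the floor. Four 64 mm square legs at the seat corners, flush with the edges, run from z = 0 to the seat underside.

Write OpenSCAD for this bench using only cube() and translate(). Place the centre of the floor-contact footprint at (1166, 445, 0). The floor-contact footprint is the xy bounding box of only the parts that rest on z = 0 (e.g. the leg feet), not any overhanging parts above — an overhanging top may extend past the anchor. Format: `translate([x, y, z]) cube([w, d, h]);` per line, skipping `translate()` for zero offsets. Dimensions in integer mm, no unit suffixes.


translate([426, 277, 367]) cube([1480, 336, 59]);
translate([426, 277, 0]) cube([64, 64, 367]);
translate([426, 549, 0]) cube([64, 64, 367]);
translate([1842, 277, 0]) cube([64, 64, 367]);
translate([1842, 549, 0]) cube([64, 64, 367]);
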